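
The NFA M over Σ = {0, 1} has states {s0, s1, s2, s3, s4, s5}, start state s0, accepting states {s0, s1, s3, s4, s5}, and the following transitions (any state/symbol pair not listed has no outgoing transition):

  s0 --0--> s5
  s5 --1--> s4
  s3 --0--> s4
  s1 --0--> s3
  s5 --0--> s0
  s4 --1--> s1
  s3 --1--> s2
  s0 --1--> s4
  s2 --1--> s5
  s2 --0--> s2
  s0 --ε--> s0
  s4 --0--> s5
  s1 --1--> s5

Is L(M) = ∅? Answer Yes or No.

No

The empty string ε is accepted: the run s0 ends in the accepting state s0.
Since at least one string is accepted, L(M) is not empty.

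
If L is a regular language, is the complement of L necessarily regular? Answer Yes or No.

Yes

Take a complete DFA for L and swap accepting and non-accepting states; the resulting DFA accepts exactly Σ* \ L.
So the regular languages are closed under complement.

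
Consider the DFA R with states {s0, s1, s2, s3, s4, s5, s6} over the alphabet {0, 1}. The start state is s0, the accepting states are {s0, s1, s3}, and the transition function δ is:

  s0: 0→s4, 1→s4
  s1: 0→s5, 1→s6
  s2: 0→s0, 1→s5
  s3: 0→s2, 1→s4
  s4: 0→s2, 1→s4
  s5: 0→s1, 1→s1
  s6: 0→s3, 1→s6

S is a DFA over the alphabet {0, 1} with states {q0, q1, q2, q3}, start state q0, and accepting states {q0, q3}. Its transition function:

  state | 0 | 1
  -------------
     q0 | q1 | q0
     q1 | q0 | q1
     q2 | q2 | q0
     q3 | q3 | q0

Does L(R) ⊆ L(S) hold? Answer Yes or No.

The string 000 is in L(R) but not in L(S).
So L(R) ⊄ L(S).

No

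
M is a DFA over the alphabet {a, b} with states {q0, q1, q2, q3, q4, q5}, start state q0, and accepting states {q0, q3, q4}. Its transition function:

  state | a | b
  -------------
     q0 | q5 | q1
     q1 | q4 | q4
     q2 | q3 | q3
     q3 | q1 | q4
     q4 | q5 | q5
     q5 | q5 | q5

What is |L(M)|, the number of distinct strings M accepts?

The useful subgraph on states {q0, q1, q4} is acyclic, so L(M) is finite; the longest accepting path visits 3 useful states, giving maximum string length 2.
Counting accepting paths from q0 by length: 1 of length 0, 2 of length 2. Total 3.

3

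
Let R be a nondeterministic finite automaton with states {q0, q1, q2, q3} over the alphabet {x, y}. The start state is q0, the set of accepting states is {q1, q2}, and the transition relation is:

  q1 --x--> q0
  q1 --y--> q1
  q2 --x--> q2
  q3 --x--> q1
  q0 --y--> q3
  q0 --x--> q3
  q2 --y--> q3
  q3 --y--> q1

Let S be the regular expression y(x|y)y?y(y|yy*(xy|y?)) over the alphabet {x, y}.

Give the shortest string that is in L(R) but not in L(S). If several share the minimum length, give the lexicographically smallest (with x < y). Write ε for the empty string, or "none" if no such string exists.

The string xx is accepted by R but not by S.
No shorter string lies in the difference, and xx is the lexicographically first length-2 string in L(R) \ L(S).

xx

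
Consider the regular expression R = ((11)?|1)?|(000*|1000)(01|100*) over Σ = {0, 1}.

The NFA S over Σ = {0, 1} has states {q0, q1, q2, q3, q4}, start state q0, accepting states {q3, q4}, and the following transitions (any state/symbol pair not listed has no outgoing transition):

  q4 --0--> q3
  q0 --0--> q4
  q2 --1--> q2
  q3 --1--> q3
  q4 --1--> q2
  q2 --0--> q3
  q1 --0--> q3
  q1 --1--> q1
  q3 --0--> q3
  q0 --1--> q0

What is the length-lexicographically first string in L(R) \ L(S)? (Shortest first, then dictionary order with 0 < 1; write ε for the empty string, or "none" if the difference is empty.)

The empty string ε is accepted by R but not by S.
Since ε is the unique shortest string, it is the required witness.

ε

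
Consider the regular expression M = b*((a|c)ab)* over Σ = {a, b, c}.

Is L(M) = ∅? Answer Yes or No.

No

The empty string ε matches the expression, so it belongs to L(M).
Since L(M) contains at least one string, it is not empty.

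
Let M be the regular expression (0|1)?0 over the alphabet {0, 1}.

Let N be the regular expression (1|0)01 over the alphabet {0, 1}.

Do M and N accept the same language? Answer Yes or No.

The string 0 is accepted by M but rejected by N.
So L(M) ≠ L(N).

No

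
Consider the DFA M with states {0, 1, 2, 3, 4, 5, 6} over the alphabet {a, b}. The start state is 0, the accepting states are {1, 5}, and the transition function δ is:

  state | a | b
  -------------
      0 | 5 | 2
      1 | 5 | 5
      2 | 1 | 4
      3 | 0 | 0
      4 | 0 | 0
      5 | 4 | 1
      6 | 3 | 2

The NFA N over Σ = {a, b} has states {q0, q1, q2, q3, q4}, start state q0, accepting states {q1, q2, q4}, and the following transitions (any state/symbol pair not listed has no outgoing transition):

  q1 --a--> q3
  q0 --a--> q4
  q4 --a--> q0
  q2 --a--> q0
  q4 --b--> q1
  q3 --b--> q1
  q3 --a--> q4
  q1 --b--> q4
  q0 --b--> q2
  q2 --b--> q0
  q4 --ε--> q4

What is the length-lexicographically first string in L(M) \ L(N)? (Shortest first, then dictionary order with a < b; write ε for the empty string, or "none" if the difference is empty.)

The string ba is accepted by M but not by N.
No shorter string lies in the difference, and ba is the lexicographically first length-2 string in L(M) \ L(N).

ba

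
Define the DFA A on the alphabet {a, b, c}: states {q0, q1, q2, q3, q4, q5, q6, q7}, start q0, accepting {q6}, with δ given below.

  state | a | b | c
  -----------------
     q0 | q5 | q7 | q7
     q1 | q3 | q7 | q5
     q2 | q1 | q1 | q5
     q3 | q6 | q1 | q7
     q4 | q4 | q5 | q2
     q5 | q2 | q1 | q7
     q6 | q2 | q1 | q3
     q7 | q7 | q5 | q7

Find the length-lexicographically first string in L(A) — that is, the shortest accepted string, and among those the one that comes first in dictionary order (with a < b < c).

abaa

A breadth-first search from q0 reaches an accepting state first via the path q0 → q5 → q1 → q3 → q6 on input abaa.
No string of length < 4 is accepted (BFS exhausts all shorter strings without reaching an accepting state), and abaa is the lexicographically least accepting string of length 4.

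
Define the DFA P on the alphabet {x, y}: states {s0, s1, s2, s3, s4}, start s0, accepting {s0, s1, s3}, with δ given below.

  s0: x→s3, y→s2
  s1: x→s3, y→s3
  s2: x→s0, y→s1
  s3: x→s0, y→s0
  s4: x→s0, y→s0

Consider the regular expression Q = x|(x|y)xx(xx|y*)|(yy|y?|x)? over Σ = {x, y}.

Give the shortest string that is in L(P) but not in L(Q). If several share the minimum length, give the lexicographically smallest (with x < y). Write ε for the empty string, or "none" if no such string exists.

xx

The string xx is accepted by P but not by Q.
No shorter string lies in the difference, and xx is the lexicographically first length-2 string in L(P) \ L(Q).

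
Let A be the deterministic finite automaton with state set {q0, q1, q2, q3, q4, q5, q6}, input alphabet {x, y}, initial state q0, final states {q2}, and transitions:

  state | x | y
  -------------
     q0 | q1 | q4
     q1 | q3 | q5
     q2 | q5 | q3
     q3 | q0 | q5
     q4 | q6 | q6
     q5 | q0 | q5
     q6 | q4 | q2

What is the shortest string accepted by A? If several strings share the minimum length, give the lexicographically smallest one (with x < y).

A breadth-first search from q0 reaches an accepting state first via the path q0 → q4 → q6 → q2 on input yxy.
No string of length < 3 is accepted (BFS exhausts all shorter strings without reaching an accepting state), and yxy is the lexicographically least accepting string of length 3.

yxy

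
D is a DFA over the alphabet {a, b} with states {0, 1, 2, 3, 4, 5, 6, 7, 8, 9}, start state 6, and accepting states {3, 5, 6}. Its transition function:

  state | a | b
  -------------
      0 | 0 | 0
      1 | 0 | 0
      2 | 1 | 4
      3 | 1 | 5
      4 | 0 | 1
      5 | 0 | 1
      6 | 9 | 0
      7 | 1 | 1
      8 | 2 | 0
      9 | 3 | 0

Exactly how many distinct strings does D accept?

The useful subgraph on states {3, 5, 6, 9} is acyclic, so L(D) is finite; the longest accepting path visits 4 useful states, giving maximum string length 3.
Counting accepting paths from 6 by length: 1 of length 0, 1 of length 2, 1 of length 3. Total 3.

3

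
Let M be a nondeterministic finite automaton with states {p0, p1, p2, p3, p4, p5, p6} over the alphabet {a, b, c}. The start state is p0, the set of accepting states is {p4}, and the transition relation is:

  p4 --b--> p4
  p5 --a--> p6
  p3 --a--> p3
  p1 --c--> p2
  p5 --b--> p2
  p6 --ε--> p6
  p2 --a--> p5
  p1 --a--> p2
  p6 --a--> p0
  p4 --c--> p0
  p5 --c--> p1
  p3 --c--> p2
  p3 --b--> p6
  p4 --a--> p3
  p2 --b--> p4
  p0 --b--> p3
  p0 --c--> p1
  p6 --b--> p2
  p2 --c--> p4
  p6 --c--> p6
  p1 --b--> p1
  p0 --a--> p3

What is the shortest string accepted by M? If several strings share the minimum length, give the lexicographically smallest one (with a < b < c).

acb

A breadth-first search from p0 reaches an accepting state first via the path p0 → p3 → p2 → p4 on input acb.
No string of length < 3 is accepted (BFS exhausts all shorter strings without reaching an accepting state), and acb is the lexicographically least accepting string of length 3.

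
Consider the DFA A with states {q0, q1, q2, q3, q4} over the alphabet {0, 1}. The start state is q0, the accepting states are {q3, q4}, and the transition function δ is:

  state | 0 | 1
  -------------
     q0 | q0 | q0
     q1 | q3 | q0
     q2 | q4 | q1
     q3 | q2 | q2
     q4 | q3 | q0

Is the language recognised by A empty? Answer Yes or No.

Yes

The states reachable from the start state are {q0}.
None of the accepting states {q3, q4} is reachable, so no string is accepted and L(A) = ∅.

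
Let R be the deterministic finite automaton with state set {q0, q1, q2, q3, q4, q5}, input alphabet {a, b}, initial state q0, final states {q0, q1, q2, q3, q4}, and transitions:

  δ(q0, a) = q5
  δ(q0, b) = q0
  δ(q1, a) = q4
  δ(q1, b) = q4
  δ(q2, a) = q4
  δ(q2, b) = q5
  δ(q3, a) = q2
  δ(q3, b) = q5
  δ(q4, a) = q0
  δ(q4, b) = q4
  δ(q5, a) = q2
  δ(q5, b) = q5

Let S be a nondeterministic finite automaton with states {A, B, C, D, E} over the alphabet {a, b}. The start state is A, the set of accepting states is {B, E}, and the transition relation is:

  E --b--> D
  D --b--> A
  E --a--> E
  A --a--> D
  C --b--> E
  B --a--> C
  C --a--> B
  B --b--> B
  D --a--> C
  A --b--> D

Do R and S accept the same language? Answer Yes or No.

The empty string ε is accepted by R but rejected by S.
So L(R) ≠ L(S).

No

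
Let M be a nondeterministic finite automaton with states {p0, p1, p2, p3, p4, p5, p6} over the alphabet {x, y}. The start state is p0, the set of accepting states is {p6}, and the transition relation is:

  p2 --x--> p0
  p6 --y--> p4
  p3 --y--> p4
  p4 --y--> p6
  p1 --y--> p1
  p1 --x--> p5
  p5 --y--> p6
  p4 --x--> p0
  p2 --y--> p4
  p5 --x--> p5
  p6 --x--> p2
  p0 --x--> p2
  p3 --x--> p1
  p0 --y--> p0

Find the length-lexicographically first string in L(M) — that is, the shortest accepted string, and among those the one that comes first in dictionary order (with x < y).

A breadth-first search from p0 reaches an accepting state first via the path p0 → p2 → p4 → p6 on input xyy.
No string of length < 3 is accepted (BFS exhausts all shorter strings without reaching an accepting state), and xyy is the lexicographically least accepting string of length 3.

xyy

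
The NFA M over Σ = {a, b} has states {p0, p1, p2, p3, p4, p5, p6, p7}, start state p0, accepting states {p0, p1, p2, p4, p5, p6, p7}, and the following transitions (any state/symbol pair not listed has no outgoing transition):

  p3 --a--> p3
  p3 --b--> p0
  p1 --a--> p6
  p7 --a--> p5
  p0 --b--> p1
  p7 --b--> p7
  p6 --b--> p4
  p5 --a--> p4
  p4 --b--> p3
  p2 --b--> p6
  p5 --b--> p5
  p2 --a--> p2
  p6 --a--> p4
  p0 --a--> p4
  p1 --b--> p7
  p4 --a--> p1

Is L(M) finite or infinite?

infinite

State p1 is reachable from the start and can reach an accepting state, and it lies on the cycle p1 → p6 → p4 → p1.
Traversing that cycle any number of times yields accepted strings of unbounded length, so the language is infinite.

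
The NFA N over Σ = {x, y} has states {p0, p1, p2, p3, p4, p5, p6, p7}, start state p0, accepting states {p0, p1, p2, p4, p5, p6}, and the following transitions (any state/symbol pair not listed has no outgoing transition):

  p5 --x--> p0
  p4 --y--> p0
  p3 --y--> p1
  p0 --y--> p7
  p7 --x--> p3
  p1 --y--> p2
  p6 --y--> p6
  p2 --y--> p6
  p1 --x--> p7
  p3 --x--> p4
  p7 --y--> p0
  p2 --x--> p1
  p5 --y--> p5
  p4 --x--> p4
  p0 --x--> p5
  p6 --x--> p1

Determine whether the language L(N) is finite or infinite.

State p0 is reachable from the start and can reach an accepting state, and it lies on the cycle p0 → p5 → p0.
Traversing that cycle any number of times yields accepted strings of unbounded length, so the language is infinite.

infinite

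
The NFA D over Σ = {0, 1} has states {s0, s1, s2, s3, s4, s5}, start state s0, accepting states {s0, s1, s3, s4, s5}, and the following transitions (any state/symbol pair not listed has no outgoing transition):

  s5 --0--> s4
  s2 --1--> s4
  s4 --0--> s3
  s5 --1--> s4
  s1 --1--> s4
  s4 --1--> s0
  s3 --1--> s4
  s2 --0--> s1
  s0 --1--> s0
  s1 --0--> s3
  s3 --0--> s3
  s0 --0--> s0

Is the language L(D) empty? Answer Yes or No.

No

The empty string ε is accepted: the run s0 ends in the accepting state s0.
Since at least one string is accepted, L(D) is not empty.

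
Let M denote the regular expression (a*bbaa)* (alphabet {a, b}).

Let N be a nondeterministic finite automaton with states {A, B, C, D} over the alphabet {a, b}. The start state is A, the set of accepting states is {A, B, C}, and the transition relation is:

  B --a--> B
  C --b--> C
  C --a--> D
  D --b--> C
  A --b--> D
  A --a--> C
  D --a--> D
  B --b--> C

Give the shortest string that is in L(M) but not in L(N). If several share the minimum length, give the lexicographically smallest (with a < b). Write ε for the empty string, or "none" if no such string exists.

The string bbaa is accepted by M but not by N.
No shorter string lies in the difference, and bbaa is the lexicographically first length-4 string in L(M) \ L(N).

bbaa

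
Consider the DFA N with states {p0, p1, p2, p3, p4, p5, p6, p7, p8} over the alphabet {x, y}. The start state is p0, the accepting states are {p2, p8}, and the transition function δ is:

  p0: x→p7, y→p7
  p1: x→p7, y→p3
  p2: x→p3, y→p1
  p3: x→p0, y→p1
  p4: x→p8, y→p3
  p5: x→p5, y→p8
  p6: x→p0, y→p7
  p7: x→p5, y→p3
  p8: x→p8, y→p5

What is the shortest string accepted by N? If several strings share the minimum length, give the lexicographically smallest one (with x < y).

A breadth-first search from p0 reaches an accepting state first via the path p0 → p7 → p5 → p8 on input xxy.
No string of length < 3 is accepted (BFS exhausts all shorter strings without reaching an accepting state), and xxy is the lexicographically least accepting string of length 3.

xxy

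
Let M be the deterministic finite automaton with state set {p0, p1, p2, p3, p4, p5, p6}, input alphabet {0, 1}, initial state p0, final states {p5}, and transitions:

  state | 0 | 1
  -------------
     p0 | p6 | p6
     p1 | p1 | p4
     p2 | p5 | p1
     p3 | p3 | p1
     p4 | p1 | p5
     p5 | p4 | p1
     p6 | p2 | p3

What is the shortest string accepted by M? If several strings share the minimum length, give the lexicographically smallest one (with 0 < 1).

000

A breadth-first search from p0 reaches an accepting state first via the path p0 → p6 → p2 → p5 on input 000.
No string of length < 3 is accepted (BFS exhausts all shorter strings without reaching an accepting state), and 000 is the lexicographically least accepting string of length 3.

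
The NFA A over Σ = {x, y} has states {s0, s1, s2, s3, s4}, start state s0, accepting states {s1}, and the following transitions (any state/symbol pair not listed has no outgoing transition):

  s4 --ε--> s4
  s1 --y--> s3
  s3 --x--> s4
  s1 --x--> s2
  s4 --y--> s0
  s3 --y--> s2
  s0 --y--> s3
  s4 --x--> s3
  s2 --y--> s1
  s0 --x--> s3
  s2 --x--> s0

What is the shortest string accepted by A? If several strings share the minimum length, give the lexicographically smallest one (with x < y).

A breadth-first search from s0 reaches an accepting state first via the path s0 → s3 → s2 → s1 on input xyy.
No string of length < 3 is accepted (BFS exhausts all shorter strings without reaching an accepting state), and xyy is the lexicographically least accepting string of length 3.

xyy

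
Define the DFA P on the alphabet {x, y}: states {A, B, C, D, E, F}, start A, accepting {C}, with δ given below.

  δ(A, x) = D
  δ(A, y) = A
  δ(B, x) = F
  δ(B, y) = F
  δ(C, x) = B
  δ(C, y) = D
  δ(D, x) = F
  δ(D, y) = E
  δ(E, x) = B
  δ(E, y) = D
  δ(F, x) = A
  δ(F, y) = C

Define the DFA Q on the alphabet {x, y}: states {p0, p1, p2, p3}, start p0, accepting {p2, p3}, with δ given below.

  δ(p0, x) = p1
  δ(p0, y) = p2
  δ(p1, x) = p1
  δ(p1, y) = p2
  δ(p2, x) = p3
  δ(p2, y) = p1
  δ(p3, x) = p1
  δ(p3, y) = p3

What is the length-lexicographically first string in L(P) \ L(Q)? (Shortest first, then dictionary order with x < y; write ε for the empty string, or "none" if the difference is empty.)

yxyxyy

The string yxyxyy is accepted by P but not by Q.
No shorter string lies in the difference, and yxyxyy is the lexicographically first length-6 string in L(P) \ L(Q).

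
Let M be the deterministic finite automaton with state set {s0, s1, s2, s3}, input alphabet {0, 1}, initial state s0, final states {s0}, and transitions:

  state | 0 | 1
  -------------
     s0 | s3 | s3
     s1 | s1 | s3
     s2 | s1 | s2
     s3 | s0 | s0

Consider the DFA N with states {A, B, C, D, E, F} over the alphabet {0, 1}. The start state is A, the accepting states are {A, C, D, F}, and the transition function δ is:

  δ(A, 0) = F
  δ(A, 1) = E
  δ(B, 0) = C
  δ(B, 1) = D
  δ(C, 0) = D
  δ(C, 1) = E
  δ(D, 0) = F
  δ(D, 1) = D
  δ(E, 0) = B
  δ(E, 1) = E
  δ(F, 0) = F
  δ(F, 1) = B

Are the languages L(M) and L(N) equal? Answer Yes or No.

The string 01 is accepted by M but rejected by N.
So L(M) ≠ L(N).

No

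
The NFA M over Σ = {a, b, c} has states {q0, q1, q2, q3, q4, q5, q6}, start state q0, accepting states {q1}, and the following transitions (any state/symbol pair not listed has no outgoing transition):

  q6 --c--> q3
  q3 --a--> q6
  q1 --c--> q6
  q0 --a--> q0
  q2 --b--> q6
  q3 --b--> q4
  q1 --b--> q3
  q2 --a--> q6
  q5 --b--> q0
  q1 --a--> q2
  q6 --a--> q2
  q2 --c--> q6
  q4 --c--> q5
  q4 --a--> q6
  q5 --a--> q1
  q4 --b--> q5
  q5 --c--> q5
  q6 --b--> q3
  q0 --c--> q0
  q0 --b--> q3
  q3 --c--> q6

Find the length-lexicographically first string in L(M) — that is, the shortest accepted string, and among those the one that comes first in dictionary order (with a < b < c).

A breadth-first search from q0 reaches an accepting state first via the path q0 → q3 → q4 → q5 → q1 on input bbba.
No string of length < 4 is accepted (BFS exhausts all shorter strings without reaching an accepting state), and bbba is the lexicographically least accepting string of length 4.

bbba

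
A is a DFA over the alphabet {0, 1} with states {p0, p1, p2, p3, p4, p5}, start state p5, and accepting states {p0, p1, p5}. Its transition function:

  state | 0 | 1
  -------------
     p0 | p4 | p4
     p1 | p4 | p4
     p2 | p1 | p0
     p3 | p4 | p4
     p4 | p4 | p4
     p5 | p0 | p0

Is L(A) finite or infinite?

finite

The useful states (reachable from p5 and able to reach an accepting state) are {p0, p5}.
Restricted to these states the transition graph has no cycle, so every accepting path has bounded length and L is finite.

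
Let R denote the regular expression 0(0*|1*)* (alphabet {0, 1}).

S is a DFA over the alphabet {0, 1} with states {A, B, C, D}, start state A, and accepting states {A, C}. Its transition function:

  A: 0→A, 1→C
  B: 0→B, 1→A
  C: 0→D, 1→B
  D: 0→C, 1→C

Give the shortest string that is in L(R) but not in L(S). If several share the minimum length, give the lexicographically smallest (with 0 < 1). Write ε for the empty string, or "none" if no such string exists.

The string 010 is accepted by R but not by S.
No shorter string lies in the difference, and 010 is the lexicographically first length-3 string in L(R) \ L(S).

010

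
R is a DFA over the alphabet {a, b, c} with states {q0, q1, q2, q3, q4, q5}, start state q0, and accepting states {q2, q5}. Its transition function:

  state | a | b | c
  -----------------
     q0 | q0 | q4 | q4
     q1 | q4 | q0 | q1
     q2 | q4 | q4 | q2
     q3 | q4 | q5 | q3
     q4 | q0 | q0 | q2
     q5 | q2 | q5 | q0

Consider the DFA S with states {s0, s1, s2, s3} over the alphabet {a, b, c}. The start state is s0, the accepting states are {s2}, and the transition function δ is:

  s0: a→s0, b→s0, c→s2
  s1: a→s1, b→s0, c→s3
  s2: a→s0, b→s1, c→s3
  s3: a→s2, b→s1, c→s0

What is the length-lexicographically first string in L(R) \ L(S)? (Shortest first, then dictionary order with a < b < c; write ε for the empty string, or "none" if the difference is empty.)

cc

The string cc is accepted by R but not by S.
No shorter string lies in the difference, and cc is the lexicographically first length-2 string in L(R) \ L(S).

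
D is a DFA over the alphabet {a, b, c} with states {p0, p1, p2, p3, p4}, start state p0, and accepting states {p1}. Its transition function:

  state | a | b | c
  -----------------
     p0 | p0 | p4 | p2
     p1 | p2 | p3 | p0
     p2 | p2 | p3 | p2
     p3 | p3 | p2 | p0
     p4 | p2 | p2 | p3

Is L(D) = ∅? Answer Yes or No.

Yes

The states reachable from the start state are {p0, p2, p3, p4}.
None of the accepting states {p1} is reachable, so no string is accepted and L(D) = ∅.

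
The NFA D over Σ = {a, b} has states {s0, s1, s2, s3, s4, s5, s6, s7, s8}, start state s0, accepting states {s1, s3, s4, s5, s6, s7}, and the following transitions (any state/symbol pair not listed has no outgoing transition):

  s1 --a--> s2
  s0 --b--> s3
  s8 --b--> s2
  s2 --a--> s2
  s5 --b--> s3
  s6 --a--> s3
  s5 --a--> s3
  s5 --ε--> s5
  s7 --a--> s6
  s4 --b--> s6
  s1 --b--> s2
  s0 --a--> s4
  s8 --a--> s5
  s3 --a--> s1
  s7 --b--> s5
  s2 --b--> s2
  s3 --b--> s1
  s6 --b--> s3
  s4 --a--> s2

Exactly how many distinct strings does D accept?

The useful subgraph on states {s0, s1, s3, s4, s6} is acyclic, so L(D) is finite; the longest accepting path visits 5 useful states, giving maximum string length 4.
Counting accepting paths from s0 by length: 2 of length 1, 3 of length 2, 2 of length 3, 4 of length 4. Total 11.

11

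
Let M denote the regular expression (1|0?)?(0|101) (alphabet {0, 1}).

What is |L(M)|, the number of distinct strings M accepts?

6

The expression has no Kleene star, so L(M) is finite. Expanding the alternatives gives {0, 00, 10, 101, 0101, 1101}.
That is 1 of length 1, 2 of length 2, 1 of length 3, 2 of length 4: 6 strings in all.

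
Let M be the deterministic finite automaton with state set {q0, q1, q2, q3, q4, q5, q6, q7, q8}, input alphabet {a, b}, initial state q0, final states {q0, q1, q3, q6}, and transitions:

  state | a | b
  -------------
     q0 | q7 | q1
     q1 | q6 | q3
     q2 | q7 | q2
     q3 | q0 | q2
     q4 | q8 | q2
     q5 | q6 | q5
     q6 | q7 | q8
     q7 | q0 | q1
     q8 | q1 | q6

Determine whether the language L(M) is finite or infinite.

infinite

State q0 is reachable from the start and can reach an accepting state, and it lies on the cycle q0 → q1 → q3 → q0.
Traversing that cycle any number of times yields accepted strings of unbounded length, so the language is infinite.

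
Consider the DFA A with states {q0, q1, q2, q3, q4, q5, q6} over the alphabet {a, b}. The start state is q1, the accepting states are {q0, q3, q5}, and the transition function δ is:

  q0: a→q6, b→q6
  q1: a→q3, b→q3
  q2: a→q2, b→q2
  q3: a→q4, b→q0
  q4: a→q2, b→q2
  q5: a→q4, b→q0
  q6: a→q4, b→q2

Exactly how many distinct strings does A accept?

4

The useful subgraph on states {q0, q1, q3} is acyclic, so L(A) is finite; the longest accepting path visits 3 useful states, giving maximum string length 2.
Counting accepting paths from q1 by length: 2 of length 1, 2 of length 2. Total 4.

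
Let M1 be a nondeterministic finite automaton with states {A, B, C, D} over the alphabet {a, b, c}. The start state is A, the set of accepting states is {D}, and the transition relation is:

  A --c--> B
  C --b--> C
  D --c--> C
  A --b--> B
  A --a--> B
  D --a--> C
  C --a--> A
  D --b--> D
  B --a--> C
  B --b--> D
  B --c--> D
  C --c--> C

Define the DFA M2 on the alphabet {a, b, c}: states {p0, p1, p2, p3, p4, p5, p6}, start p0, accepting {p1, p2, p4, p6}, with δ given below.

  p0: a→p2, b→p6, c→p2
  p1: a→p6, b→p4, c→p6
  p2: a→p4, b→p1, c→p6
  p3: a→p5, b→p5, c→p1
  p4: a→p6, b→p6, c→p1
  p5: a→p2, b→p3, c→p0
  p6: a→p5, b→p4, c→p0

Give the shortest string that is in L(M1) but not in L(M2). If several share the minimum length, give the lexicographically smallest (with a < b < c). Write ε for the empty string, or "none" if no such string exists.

The string bc is accepted by M1 but not by M2.
No shorter string lies in the difference, and bc is the lexicographically first length-2 string in L(M1) \ L(M2).

bc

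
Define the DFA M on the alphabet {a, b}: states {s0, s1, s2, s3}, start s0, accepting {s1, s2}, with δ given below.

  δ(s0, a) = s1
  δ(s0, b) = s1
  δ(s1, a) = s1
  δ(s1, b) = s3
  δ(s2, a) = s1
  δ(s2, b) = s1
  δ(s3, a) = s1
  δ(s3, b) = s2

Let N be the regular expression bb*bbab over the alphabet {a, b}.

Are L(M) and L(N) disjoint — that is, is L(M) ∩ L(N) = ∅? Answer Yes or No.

Converting the expression N to a DFA (subset construction, then merging equivalent states) gives the minimal DFA with states {n0, n1, n2, n3, n4, n5, n6}, start state n0, accepting states {n6} and transitions n0: a→n1, b→n2; n1: a→n1, b→n1; n2: a→n1, b→n3; n3: a→n1, b→n4; n4: a→n5, b→n4; n5: a→n1, b→n6; n6: a→n1, b→n1.
Exploring the product automaton M × N from the start pair (s0, n0), following both machines on each input symbol, reaches 11 state pairs: (s0, n0), (s1, n1), (s1, n2), (s3, n1), (s3, n3), (s2, n1), (s2, n4), (s1, n5), (s1, n4), (s3, n6), (s3, n4).
M accepts in {s1, s2} and N accepts in {n6}; no reachable pair has both components accepting, so no string drives both machines to acceptance simultaneously and L(M) ∩ L(N) = ∅.
So no string is accepted by both, and the intersection is empty.

Yes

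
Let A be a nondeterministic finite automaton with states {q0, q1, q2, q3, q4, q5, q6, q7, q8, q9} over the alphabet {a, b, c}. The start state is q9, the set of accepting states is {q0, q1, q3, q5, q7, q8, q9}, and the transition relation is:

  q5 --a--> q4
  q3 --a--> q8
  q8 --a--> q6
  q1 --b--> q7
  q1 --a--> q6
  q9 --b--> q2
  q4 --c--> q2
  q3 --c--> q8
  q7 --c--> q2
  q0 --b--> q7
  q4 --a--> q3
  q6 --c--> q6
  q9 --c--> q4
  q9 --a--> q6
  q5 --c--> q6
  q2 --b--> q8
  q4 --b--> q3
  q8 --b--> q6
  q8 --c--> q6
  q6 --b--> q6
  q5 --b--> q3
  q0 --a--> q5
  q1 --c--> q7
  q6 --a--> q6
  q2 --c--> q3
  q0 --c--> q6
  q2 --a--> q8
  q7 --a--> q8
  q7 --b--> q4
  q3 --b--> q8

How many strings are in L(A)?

21

The useful subgraph on states {q2, q3, q4, q8, q9} is acyclic, so L(A) is finite; the longest accepting path visits 5 useful states, giving maximum string length 4.
Counting accepting paths from q9 by length: 1 of length 0, 5 of length 2, 12 of length 3, 3 of length 4. Total 21.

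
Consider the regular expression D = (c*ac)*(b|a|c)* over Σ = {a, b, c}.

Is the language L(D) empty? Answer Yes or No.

The empty string ε matches the expression, so it belongs to L(D).
Since L(D) contains at least one string, it is not empty.

No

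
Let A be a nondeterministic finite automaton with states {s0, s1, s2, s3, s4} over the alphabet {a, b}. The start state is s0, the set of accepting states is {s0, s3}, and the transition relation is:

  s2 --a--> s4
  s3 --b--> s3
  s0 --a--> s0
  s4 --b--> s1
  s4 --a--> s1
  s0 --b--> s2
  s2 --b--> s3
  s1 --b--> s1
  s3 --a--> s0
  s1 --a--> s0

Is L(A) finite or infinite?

infinite

State s0 is reachable from the start and can reach an accepting state, and it lies on the cycle s0 → s0.
Traversing that cycle any number of times yields accepted strings of unbounded length, so the language is infinite.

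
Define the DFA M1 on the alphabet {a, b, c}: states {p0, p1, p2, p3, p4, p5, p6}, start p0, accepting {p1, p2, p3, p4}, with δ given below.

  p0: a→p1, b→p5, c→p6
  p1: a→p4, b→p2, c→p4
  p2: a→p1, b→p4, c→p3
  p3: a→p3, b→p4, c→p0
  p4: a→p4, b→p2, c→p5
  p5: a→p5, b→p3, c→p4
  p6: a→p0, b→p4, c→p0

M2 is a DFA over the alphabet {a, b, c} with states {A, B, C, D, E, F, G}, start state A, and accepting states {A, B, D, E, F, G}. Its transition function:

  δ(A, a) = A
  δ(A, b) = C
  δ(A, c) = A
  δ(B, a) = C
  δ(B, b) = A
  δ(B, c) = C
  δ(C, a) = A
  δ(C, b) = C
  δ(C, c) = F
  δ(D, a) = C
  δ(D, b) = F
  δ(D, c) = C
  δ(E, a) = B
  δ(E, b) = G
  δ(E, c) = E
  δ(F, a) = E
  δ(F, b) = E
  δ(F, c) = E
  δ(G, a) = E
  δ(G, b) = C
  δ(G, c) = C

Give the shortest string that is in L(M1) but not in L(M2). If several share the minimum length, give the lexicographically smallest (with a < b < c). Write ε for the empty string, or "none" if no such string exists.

ab

The string ab is accepted by M1 but not by M2.
No shorter string lies in the difference, and ab is the lexicographically first length-2 string in L(M1) \ L(M2).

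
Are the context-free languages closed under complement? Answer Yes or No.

No

CFLs are closed under union, so if they were also closed under complement they would be closed under intersection by De Morgan (L₁ ∩ L₂ is the complement of the union of the complements). But {aⁿbⁿcᵐ} ∩ {aᵐbⁿcⁿ} = {aⁿbⁿcⁿ} is not context-free although both operands are.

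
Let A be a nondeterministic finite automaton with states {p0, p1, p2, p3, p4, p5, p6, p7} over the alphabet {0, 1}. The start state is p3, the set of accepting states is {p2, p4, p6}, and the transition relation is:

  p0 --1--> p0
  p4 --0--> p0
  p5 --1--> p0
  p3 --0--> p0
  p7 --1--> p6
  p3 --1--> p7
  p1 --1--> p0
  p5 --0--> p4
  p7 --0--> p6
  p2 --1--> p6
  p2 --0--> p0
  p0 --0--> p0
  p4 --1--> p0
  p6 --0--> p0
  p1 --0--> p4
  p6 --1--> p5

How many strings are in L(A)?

4

The useful subgraph on states {p3, p4, p5, p6, p7} is acyclic, so L(A) is finite; the longest accepting path visits 5 useful states, giving maximum string length 4.
Counting accepting paths from p3 by length: 2 of length 2, 2 of length 4. Total 4.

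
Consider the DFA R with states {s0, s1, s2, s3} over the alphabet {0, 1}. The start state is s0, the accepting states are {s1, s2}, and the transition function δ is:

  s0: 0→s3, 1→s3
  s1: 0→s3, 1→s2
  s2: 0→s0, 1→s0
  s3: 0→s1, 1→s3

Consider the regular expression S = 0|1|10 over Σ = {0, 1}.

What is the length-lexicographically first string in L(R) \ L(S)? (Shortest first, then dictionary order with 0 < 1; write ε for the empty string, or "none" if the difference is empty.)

The string 00 is accepted by R but not by S.
No shorter string lies in the difference, and 00 is the lexicographically first length-2 string in L(R) \ L(S).

00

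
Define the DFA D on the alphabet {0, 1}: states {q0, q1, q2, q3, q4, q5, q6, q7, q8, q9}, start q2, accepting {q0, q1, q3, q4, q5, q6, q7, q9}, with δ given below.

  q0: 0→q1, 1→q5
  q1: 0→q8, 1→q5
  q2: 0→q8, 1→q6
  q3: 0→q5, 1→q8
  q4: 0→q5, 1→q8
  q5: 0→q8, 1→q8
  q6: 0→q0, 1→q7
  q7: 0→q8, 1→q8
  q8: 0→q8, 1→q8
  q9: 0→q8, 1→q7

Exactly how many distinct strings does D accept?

6

The useful subgraph on states {q0, q1, q2, q5, q6, q7} is acyclic, so L(D) is finite; the longest accepting path visits 5 useful states, giving maximum string length 4.
Counting accepting paths from q2 by length: 1 of length 1, 2 of length 2, 2 of length 3, 1 of length 4. Total 6.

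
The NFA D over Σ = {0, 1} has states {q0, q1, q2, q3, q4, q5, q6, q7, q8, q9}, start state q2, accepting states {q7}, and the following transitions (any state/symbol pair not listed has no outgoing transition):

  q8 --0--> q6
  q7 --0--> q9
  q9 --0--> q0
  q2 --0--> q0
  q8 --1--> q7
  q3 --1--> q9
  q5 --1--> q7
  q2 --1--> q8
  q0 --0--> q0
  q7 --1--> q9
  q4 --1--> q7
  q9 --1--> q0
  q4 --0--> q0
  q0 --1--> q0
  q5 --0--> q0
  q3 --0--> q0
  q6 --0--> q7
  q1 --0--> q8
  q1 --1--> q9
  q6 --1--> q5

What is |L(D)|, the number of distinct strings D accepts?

The useful subgraph on states {q2, q5, q6, q7, q8} is acyclic, so L(D) is finite; the longest accepting path visits 5 useful states, giving maximum string length 4.
Counting accepting paths from q2 by length: 1 of length 2, 1 of length 3, 1 of length 4. Total 3.

3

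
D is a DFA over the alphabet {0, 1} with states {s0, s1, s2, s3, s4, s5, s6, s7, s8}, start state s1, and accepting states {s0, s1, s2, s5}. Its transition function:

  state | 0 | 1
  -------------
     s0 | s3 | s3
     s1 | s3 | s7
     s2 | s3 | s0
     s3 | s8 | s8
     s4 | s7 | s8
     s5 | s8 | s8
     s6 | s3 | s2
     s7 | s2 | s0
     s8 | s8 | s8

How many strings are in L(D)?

The useful subgraph on states {s0, s1, s2, s7} is acyclic, so L(D) is finite; the longest accepting path visits 4 useful states, giving maximum string length 3.
Counting accepting paths from s1 by length: 1 of length 0, 2 of length 2, 1 of length 3. Total 4.

4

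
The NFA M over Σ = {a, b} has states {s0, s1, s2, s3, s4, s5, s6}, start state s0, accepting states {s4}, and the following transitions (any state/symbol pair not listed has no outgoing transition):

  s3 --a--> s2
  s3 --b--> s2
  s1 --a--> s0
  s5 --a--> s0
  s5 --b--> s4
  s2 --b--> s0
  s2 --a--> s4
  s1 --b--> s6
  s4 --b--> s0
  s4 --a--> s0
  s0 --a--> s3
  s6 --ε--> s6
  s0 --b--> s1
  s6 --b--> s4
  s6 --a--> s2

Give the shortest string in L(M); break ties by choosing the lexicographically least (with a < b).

aaa

A breadth-first search from s0 reaches an accepting state first via the path s0 → s3 → s2 → s4 on input aaa.
No string of length < 3 is accepted (BFS exhausts all shorter strings without reaching an accepting state), and aaa is the lexicographically least accepting string of length 3.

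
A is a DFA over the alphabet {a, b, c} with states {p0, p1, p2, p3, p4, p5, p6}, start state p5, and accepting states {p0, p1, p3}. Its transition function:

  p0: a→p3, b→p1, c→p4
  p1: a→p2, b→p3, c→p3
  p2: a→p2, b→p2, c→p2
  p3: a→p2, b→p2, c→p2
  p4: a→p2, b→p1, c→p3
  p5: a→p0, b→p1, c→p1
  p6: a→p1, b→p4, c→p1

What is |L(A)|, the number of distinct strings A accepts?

15

The useful subgraph on states {p0, p1, p3, p4, p5} is acyclic, so L(A) is finite; the longest accepting path visits 5 useful states, giving maximum string length 4.
Counting accepting paths from p5 by length: 3 of length 1, 6 of length 2, 4 of length 3, 2 of length 4. Total 15.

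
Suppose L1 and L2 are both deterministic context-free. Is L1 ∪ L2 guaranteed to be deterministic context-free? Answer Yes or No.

No

{aⁿbⁿ : n≥0} and {aⁿb²ⁿ : n≥0} are each accepted by a deterministic PDA (push the a's; pop one per b, respectively one per two b's), but their union U is not. Suppose a DPDA M accepted U. Being deterministic, M has a single run on aⁿb²ⁿ, and since aⁿbⁿ ∈ U that run passes through an accepting configuration right after consuming the prefix aⁿbⁿ and then goes on to accept again after n more b's. Build an ordinary (nondeterministic) PDA M′ that simulates M on a's and b's and, at any moment when M is in an accepting state, may switch to a second mode in which it reads only c's, feeding each c to M as a b; M′ accepts when M does. Then M′ accepts aⁱbʲcᵏ (k≥1) exactly when both aⁱbʲ ∈ U and aⁱbʲ⁺ᵏ ∈ U, and checking the four cases (i=j or j=2i, combined with j+k=i or j+k=2i) leaves only i=j=k: so L(M′) ∩ a*b*c⁺ = {aⁿbⁿcⁿ : n≥1} would be context-free, which it is not (pumping lemma) — contradiction. (The union is an unambiguous CFL; it is determinism, not unambiguity, that fails.)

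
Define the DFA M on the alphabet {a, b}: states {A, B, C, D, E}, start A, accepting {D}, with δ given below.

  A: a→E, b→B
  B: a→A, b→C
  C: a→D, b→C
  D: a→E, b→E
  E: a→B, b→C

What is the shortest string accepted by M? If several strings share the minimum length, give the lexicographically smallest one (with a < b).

A breadth-first search from A reaches an accepting state first via the path A → E → C → D on input aba.
No string of length < 3 is accepted (BFS exhausts all shorter strings without reaching an accepting state), and aba is the lexicographically least accepting string of length 3.

aba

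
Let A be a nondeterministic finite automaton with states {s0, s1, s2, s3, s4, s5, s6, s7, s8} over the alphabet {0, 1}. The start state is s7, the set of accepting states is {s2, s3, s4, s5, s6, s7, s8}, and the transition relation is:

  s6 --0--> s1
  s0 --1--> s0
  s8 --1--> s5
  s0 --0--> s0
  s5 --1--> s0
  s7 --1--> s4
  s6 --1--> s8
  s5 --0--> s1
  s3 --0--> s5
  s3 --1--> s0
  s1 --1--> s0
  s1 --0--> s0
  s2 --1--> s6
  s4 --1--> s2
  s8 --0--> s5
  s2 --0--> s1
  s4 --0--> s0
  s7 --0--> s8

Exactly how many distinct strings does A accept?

10

The useful subgraph on states {s2, s4, s5, s6, s7, s8} is acyclic, so L(A) is finite; the longest accepting path visits 6 useful states, giving maximum string length 5.
Counting accepting paths from s7 by length: 1 of length 0, 2 of length 1, 3 of length 2, 1 of length 3, 1 of length 4, 2 of length 5. Total 10.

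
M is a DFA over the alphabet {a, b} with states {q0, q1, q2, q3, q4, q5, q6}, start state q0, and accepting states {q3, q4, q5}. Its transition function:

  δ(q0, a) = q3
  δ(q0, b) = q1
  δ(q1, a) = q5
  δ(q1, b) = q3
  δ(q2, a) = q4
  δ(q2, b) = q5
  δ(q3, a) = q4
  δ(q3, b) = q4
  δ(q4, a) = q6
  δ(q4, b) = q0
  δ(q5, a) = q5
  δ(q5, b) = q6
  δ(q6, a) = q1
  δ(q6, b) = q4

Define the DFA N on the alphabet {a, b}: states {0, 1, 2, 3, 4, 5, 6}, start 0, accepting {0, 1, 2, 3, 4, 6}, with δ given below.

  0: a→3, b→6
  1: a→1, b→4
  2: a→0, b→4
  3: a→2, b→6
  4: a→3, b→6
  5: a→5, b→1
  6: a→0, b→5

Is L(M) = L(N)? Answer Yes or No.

No

The string bb is accepted by M but rejected by N.
So L(M) ≠ L(N).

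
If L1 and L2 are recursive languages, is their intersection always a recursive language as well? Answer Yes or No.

Yes

Run both deciders on the input and accept iff both accept; the combined machine always halts.
So the recursive languages are closed under intersection.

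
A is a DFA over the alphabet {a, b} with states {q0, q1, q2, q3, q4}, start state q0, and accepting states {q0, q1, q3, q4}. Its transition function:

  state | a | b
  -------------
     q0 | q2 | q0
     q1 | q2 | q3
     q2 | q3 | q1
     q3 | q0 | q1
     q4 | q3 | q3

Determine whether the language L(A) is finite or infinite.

State q0 is reachable from the start and can reach an accepting state, and it lies on the cycle q0 → q0.
Traversing that cycle any number of times yields accepted strings of unbounded length, so the language is infinite.

infinite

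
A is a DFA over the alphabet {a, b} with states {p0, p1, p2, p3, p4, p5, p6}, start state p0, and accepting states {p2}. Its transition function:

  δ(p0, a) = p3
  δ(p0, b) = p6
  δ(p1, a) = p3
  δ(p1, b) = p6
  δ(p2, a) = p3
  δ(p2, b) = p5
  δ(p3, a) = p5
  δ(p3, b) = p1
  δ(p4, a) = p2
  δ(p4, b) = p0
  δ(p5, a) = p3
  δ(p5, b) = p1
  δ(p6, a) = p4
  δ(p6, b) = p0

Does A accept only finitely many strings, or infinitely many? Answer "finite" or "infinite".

infinite

State p3 is reachable from the start and can reach an accepting state, and it lies on the cycle p3 → p1 → p3.
Traversing that cycle any number of times yields accepted strings of unbounded length, so the language is infinite.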